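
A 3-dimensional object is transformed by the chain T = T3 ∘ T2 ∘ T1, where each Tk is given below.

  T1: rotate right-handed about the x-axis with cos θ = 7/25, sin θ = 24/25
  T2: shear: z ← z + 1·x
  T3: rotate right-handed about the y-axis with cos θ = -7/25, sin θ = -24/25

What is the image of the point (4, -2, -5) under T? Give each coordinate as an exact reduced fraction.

T1 rotate right-handed about the x-axis with cos θ = 7/25, sin θ = 24/25: (4, -2, -5) → (4, 106/25, -83/25)
T2 shear: z ← z + 1·x: (4, 106/25, -83/25) → (4, 106/25, 17/25)
T3 rotate right-handed about the y-axis with cos θ = -7/25, sin θ = -24/25: (4, 106/25, 17/25) → (-1108/625, 106/25, 2281/625)

T(p) = (-1108/625, 106/25, 2281/625)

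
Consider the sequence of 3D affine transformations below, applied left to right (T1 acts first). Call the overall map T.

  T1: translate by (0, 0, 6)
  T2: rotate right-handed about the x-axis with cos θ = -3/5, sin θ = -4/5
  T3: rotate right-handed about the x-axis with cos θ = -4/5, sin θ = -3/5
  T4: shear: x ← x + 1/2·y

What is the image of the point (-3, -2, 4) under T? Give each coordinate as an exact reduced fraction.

T1 translate by (0, 0, 6): (-3, -2, 4) → (-3, -2, 10)
T2 rotate right-handed about the x-axis with cos θ = -3/5, sin θ = -4/5: (-3, -2, 10) → (-3, 46/5, -22/5)
T3 rotate right-handed about the x-axis with cos θ = -4/5, sin θ = -3/5: (-3, 46/5, -22/5) → (-3, -10, -2)
T4 shear: x ← x + 1/2·y: (-3, -10, -2) → (-8, -10, -2)

T(p) = (-8, -10, -2)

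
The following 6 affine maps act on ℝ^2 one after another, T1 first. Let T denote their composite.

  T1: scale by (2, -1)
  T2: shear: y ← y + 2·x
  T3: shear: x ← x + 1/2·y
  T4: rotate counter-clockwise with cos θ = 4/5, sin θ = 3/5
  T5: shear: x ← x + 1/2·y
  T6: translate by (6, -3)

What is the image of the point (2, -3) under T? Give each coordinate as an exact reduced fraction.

T1 scale by (2, -1): (2, -3) → (4, 3)
T2 shear: y ← y + 2·x: (4, 3) → (4, 11)
T3 shear: x ← x + 1/2·y: (4, 11) → (19/2, 11)
T4 rotate counter-clockwise with cos θ = 4/5, sin θ = 3/5: (19/2, 11) → (1, 29/2)
T5 shear: x ← x + 1/2·y: (1, 29/2) → (33/4, 29/2)
T6 translate by (6, -3): (33/4, 29/2) → (57/4, 23/2)

T(p) = (57/4, 23/2)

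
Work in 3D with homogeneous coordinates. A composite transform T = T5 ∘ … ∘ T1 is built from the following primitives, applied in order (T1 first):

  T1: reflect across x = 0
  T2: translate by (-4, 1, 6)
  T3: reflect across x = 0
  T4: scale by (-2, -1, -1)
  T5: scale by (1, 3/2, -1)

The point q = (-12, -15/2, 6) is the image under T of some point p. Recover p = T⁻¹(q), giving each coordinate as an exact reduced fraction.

p = (2, 4, 0)

T1 = [-1 0 0 0; 0 1 0 0; 0 0 1 0; 0 0 0 1]
T2·T1 = [-1 0 0 -4; 0 1 0 1; 0 0 1 6; 0 0 0 1]
T3·…·T1 = [1 0 0 4; 0 1 0 1; 0 0 1 6; 0 0 0 1]
T4·…·T1 = [-2 0 0 -8; 0 -1 0 -1; 0 0 -1 -6; 0 0 0 1]
T5·…·T1 = [-2 0 0 -8; 0 -3/2 0 -3/2; 0 0 1 6; 0 0 0 1]
det M = 3; M⁻¹ = [-1/2 0 0 -4; 0 -2/3 0 -1; 0 0 1 -6; 0 0 0 1]
M⁻¹ · (-12, -15/2, 6)ᵀ = (2, 4, 0)ᵀ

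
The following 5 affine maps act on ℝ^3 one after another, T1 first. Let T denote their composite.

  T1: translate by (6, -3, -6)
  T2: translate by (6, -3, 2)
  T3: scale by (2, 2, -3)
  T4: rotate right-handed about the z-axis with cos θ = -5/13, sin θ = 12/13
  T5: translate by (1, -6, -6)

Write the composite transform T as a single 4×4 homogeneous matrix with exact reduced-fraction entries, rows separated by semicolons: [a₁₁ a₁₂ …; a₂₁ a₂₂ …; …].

T1 = [1 0 0 6; 0 1 0 -3; 0 0 1 -6; 0 0 0 1]
T2·T1 = [1 0 0 12; 0 1 0 -6; 0 0 1 -4; 0 0 0 1]
T3·…·T1 = [2 0 0 24; 0 2 0 -12; 0 0 -3 12; 0 0 0 1]
T4·…·T1 = [-10/13 -24/13 0 24/13; 24/13 -10/13 0 348/13; 0 0 -3 12; 0 0 0 1]
T5·…·T1 = [-10/13 -24/13 0 37/13; 24/13 -10/13 0 270/13; 0 0 -3 6; 0 0 0 1]

T = [-10/13 -24/13 0 37/13; 24/13 -10/13 0 270/13; 0 0 -3 6; 0 0 0 1]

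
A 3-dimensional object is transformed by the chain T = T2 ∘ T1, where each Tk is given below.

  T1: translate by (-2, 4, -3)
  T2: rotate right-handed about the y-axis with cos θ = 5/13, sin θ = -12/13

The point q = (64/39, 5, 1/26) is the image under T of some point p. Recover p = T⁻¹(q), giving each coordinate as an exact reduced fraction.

T1 = [1 0 0 -2; 0 1 0 4; 0 0 1 -3; 0 0 0 1]
T2·T1 = [5/13 0 -12/13 2; 0 1 0 4; 12/13 0 5/13 -3; 0 0 0 1]
det M = 1; M⁻¹ = [5/13 0 12/13 2; 0 1 0 -4; -12/13 0 5/13 3; 0 0 0 1]
M⁻¹ · (64/39, 5, 1/26)ᵀ = (8/3, 1, 3/2)ᵀ

p = (8/3, 1, 3/2)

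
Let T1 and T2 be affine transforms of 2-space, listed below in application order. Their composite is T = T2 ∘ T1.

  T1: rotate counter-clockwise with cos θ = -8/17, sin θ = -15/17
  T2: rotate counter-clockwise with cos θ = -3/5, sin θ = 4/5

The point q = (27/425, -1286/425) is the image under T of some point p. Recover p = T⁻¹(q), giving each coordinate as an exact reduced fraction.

p = (-2/5, -3)

T1 = [-8/17 15/17 0; -15/17 -8/17 0; 0 0 1]
T2·T1 = [84/85 -13/85 0; 13/85 84/85 0; 0 0 1]
det M = 1; M⁻¹ = [84/85 13/85 0; -13/85 84/85 0; 0 0 1]
M⁻¹ · (27/425, -1286/425)ᵀ = (-2/5, -3)ᵀ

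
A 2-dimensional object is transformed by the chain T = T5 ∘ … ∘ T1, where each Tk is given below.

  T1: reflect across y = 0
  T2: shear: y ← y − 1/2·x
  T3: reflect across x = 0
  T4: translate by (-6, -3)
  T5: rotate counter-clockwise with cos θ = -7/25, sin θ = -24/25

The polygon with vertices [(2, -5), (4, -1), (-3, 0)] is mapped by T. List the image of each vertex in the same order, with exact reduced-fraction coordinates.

image vertices: (16/5, 37/5), (-26/25, 268/25), (-3/5, 33/10)

T1 reflect across y = 0: (2, -5) → (2, 5); (4, -1) → (4, 1); (-3, 0) → (-3, 0)
T2 shear: y ← y − 1/2·x: (2, 5) → (2, 4); (4, 1) → (4, -1); (-3, 0) → (-3, 3/2)
T3 reflect across x = 0: (2, 4) → (-2, 4); (4, -1) → (-4, -1); (-3, 3/2) → (3, 3/2)
T4 translate by (-6, -3): (-2, 4) → (-8, 1); (-4, -1) → (-10, -4); (3, 3/2) → (-3, -3/2)
T5 rotate counter-clockwise with cos θ = -7/25, sin θ = -24/25: (-8, 1) → (16/5, 37/5); (-10, -4) → (-26/25, 268/25); (-3, -3/2) → (-3/5, 33/10)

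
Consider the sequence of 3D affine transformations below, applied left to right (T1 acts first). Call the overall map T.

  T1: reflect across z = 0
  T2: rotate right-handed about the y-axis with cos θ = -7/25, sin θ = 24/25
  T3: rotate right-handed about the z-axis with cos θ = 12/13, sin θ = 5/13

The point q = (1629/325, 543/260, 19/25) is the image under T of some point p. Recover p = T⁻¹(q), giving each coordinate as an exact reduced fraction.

T1 = [1 0 0 0; 0 1 0 0; 0 0 -1 0; 0 0 0 1]
T2·T1 = [-7/25 0 -24/25 0; 0 1 0 0; -24/25 0 7/25 0; 0 0 0 1]
T3·…·T1 = [-84/325 -5/13 -288/325 0; -7/65 12/13 -24/65 0; -24/25 0 7/25 0; 0 0 0 1]
det M = -1; M⁻¹ = [-84/325 -7/65 -24/25 0; -5/13 12/13 0 0; -288/325 -24/65 7/25 0; 0 0 0 1]
M⁻¹ · (1629/325, 543/260, 19/25)ᵀ = (-9/4, 0, -5)ᵀ

p = (-9/4, 0, -5)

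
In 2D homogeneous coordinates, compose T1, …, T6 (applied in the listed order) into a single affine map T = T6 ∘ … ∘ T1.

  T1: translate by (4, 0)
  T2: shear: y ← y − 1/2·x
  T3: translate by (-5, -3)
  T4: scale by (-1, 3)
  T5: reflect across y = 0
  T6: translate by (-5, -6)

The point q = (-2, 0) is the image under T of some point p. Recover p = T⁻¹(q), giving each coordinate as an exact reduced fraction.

T1 = [1 0 4; 0 1 0; 0 0 1]
T2·T1 = [1 0 4; -1/2 1 -2; 0 0 1]
T3·…·T1 = [1 0 -1; -1/2 1 -5; 0 0 1]
T4·…·T1 = [-1 0 1; -3/2 3 -15; 0 0 1]
T5·…·T1 = [-1 0 1; 3/2 -3 15; 0 0 1]
T6·…·T1 = [-1 0 -4; 3/2 -3 9; 0 0 1]
det M = 3; M⁻¹ = [-1 0 -4; -1/2 -1/3 1; 0 0 1]
M⁻¹ · (-2, 0)ᵀ = (-2, 2)ᵀ

p = (-2, 2)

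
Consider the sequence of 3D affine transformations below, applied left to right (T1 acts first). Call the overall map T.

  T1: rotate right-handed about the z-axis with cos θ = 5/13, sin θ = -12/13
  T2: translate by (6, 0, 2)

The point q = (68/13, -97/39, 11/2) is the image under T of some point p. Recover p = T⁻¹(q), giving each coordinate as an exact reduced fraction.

p = (2, -5/3, 7/2)

T1 = [5/13 12/13 0 0; -12/13 5/13 0 0; 0 0 1 0; 0 0 0 1]
T2·T1 = [5/13 12/13 0 6; -12/13 5/13 0 0; 0 0 1 2; 0 0 0 1]
det M = 1; M⁻¹ = [5/13 -12/13 0 -30/13; 12/13 5/13 0 -72/13; 0 0 1 -2; 0 0 0 1]
M⁻¹ · (68/13, -97/39, 11/2)ᵀ = (2, -5/3, 7/2)ᵀ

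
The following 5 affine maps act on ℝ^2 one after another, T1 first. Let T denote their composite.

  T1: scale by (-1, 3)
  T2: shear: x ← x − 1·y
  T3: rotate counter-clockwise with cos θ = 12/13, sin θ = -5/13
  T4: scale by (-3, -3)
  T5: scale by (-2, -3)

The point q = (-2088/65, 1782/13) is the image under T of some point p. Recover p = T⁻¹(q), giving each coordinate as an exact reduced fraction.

p = (-6/5, 4)

T1 = [-1 0 0; 0 3 0; 0 0 1]
T2·T1 = [-1 -3 0; 0 3 0; 0 0 1]
T3·…·T1 = [-12/13 -21/13 0; 5/13 51/13 0; 0 0 1]
T4·…·T1 = [36/13 63/13 0; -15/13 -153/13 0; 0 0 1]
T5·…·T1 = [-72/13 -126/13 0; 45/13 459/13 0; 0 0 1]
det M = -162; M⁻¹ = [-17/78 -7/117 0; 5/234 4/117 0; 0 0 1]
M⁻¹ · (-2088/65, 1782/13)ᵀ = (-6/5, 4)ᵀ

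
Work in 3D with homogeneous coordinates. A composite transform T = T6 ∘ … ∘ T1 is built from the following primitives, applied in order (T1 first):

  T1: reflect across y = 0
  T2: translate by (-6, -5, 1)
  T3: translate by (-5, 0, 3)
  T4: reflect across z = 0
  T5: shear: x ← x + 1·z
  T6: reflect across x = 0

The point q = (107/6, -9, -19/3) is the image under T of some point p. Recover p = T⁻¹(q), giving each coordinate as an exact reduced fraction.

T1 = [1 0 0 0; 0 -1 0 0; 0 0 1 0; 0 0 0 1]
T2·T1 = [1 0 0 -6; 0 -1 0 -5; 0 0 1 1; 0 0 0 1]
T3·…·T1 = [1 0 0 -11; 0 -1 0 -5; 0 0 1 4; 0 0 0 1]
T4·…·T1 = [1 0 0 -11; 0 -1 0 -5; 0 0 -1 -4; 0 0 0 1]
T5·…·T1 = [1 0 -1 -15; 0 -1 0 -5; 0 0 -1 -4; 0 0 0 1]
T6·…·T1 = [-1 0 1 15; 0 -1 0 -5; 0 0 -1 -4; 0 0 0 1]
det M = -1; M⁻¹ = [-1 0 -1 11; 0 -1 0 -5; 0 0 -1 -4; 0 0 0 1]
M⁻¹ · (107/6, -9, -19/3)ᵀ = (-1/2, 4, 7/3)ᵀ

p = (-1/2, 4, 7/3)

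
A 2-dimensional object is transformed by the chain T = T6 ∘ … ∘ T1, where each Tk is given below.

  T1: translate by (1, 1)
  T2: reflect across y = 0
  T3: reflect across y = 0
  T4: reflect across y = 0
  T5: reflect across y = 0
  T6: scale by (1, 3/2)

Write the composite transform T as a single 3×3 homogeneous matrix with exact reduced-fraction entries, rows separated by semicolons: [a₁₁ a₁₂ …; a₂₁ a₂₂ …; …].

T = [1 0 1; 0 3/2 3/2; 0 0 1]

T1 = [1 0 1; 0 1 1; 0 0 1]
T2·T1 = [1 0 1; 0 -1 -1; 0 0 1]
T3·…·T1 = [1 0 1; 0 1 1; 0 0 1]
T4·…·T1 = [1 0 1; 0 -1 -1; 0 0 1]
T5·…·T1 = [1 0 1; 0 1 1; 0 0 1]
T6·…·T1 = [1 0 1; 0 3/2 3/2; 0 0 1]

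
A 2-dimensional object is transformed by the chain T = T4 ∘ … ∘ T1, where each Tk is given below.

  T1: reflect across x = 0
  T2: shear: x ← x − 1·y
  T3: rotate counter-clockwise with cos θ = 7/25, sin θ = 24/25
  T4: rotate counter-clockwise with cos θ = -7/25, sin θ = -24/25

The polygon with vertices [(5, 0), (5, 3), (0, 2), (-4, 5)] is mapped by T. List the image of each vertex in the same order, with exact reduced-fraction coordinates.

image vertices: (-527/125, 336/125), (-3208/625, 4269/625), (-382/625, 1726/625), (1153/625, 2971/625)

T1 reflect across x = 0: (5, 0) → (-5, 0); (5, 3) → (-5, 3); (0, 2) → (0, 2); (-4, 5) → (4, 5)
T2 shear: x ← x − 1·y: (-5, 0) → (-5, 0); (-5, 3) → (-8, 3); (0, 2) → (-2, 2); (4, 5) → (-1, 5)
T3 rotate counter-clockwise with cos θ = 7/25, sin θ = 24/25: (-5, 0) → (-7/5, -24/5); (-8, 3) → (-128/25, -171/25); (-2, 2) → (-62/25, -34/25); (-1, 5) → (-127/25, 11/25)
T4 rotate counter-clockwise with cos θ = -7/25, sin θ = -24/25: (-7/5, -24/5) → (-527/125, 336/125); (-128/25, -171/25) → (-3208/625, 4269/625); (-62/25, -34/25) → (-382/625, 1726/625); (-127/25, 11/25) → (1153/625, 2971/625)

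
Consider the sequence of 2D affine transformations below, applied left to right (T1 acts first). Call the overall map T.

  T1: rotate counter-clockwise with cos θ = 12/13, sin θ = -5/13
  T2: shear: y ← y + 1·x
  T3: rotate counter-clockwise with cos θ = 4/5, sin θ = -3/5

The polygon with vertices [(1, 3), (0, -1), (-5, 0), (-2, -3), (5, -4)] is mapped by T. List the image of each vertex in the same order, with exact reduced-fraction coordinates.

image vertices: (282/65, 151/65), (-71/65, -53/65), (-69/13, 8/13), (-27/5, -11/5), (61/65, -252/65)

T1 rotate counter-clockwise with cos θ = 12/13, sin θ = -5/13: (1, 3) → (27/13, 31/13); (0, -1) → (-5/13, -12/13); (-5, 0) → (-60/13, 25/13); (-2, -3) → (-3, -2); (5, -4) → (40/13, -73/13)
T2 shear: y ← y + 1·x: (27/13, 31/13) → (27/13, 58/13); (-5/13, -12/13) → (-5/13, -17/13); (-60/13, 25/13) → (-60/13, -35/13); (-3, -2) → (-3, -5); (40/13, -73/13) → (40/13, -33/13)
T3 rotate counter-clockwise with cos θ = 4/5, sin θ = -3/5: (27/13, 58/13) → (282/65, 151/65); (-5/13, -17/13) → (-71/65, -53/65); (-60/13, -35/13) → (-69/13, 8/13); (-3, -5) → (-27/5, -11/5); (40/13, -33/13) → (61/65, -252/65)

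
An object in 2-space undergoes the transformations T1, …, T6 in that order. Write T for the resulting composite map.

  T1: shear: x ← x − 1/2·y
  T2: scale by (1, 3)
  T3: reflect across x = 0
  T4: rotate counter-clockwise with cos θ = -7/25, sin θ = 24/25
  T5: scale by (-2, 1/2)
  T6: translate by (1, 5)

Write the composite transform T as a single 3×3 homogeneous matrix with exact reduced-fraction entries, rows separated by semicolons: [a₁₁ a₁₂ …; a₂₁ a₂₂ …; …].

T = [-14/25 151/25 1; -12/25 -9/50 5; 0 0 1]

T1 = [1 -1/2 0; 0 1 0; 0 0 1]
T2·T1 = [1 -1/2 0; 0 3 0; 0 0 1]
T3·…·T1 = [-1 1/2 0; 0 3 0; 0 0 1]
T4·…·T1 = [7/25 -151/50 0; -24/25 -9/25 0; 0 0 1]
T5·…·T1 = [-14/25 151/25 0; -12/25 -9/50 0; 0 0 1]
T6·…·T1 = [-14/25 151/25 1; -12/25 -9/50 5; 0 0 1]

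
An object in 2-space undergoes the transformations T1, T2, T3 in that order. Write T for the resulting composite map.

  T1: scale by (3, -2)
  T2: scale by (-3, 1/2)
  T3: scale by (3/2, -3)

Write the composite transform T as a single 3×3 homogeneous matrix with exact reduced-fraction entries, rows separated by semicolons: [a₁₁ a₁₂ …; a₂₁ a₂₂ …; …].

T1 = [3 0 0; 0 -2 0; 0 0 1]
T2·T1 = [-9 0 0; 0 -1 0; 0 0 1]
T3·…·T1 = [-27/2 0 0; 0 3 0; 0 0 1]

T = [-27/2 0 0; 0 3 0; 0 0 1]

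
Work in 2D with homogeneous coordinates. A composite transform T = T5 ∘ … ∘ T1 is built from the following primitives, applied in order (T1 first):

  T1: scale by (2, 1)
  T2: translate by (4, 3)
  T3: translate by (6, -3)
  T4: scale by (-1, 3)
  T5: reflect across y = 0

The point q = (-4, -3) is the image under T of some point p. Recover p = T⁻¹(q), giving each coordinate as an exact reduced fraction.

p = (-3, 1)

T1 = [2 0 0; 0 1 0; 0 0 1]
T2·T1 = [2 0 4; 0 1 3; 0 0 1]
T3·…·T1 = [2 0 10; 0 1 0; 0 0 1]
T4·…·T1 = [-2 0 -10; 0 3 0; 0 0 1]
T5·…·T1 = [-2 0 -10; 0 -3 0; 0 0 1]
det M = 6; M⁻¹ = [-1/2 0 -5; 0 -1/3 0; 0 0 1]
M⁻¹ · (-4, -3)ᵀ = (-3, 1)ᵀ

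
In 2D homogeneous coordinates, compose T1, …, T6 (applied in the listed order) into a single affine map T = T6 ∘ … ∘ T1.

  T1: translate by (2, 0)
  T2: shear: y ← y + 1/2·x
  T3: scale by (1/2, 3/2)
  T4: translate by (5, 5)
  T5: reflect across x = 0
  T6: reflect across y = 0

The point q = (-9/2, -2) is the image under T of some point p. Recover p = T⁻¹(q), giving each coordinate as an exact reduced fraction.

p = (-3, -3/2)

T1 = [1 0 2; 0 1 0; 0 0 1]
T2·T1 = [1 0 2; 1/2 1 1; 0 0 1]
T3·…·T1 = [1/2 0 1; 3/4 3/2 3/2; 0 0 1]
T4·…·T1 = [1/2 0 6; 3/4 3/2 13/2; 0 0 1]
T5·…·T1 = [-1/2 0 -6; 3/4 3/2 13/2; 0 0 1]
T6·…·T1 = [-1/2 0 -6; -3/4 -3/2 -13/2; 0 0 1]
det M = 3/4; M⁻¹ = [-2 0 -12; 1 -2/3 5/3; 0 0 1]
M⁻¹ · (-9/2, -2)ᵀ = (-3, -3/2)ᵀ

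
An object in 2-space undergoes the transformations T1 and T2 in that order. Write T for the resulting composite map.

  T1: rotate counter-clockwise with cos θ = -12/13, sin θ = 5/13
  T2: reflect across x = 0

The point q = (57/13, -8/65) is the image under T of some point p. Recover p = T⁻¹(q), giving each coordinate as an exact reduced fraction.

p = (4, 9/5)

T1 = [-12/13 -5/13 0; 5/13 -12/13 0; 0 0 1]
T2·T1 = [12/13 5/13 0; 5/13 -12/13 0; 0 0 1]
det M = -1; M⁻¹ = [12/13 5/13 0; 5/13 -12/13 0; 0 0 1]
M⁻¹ · (57/13, -8/65)ᵀ = (4, 9/5)ᵀ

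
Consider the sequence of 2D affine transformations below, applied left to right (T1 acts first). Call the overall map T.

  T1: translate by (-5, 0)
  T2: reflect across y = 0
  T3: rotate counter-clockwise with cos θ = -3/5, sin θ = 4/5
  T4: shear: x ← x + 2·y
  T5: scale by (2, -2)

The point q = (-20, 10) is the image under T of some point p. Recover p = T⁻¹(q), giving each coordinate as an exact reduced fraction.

T1 = [1 0 -5; 0 1 0; 0 0 1]
T2·T1 = [1 0 -5; 0 -1 0; 0 0 1]
T3·…·T1 = [-3/5 4/5 3; 4/5 3/5 -4; 0 0 1]
T4·…·T1 = [1 2 -5; 4/5 3/5 -4; 0 0 1]
T5·…·T1 = [2 4 -10; -8/5 -6/5 8; 0 0 1]
det M = 4; M⁻¹ = [-3/10 -1 5; 2/5 1/2 0; 0 0 1]
M⁻¹ · (-20, 10)ᵀ = (1, -3)ᵀ

p = (1, -3)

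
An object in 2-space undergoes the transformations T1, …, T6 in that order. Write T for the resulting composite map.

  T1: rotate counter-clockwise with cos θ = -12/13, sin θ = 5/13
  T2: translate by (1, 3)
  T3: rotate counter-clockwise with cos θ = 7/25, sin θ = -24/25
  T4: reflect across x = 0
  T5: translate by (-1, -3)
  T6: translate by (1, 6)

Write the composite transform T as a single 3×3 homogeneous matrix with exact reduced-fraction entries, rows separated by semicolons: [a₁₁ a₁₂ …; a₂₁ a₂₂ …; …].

T1 = [-12/13 -5/13 0; 5/13 -12/13 0; 0 0 1]
T2·T1 = [-12/13 -5/13 1; 5/13 -12/13 3; 0 0 1]
T3·…·T1 = [36/325 -323/325 79/25; 323/325 36/325 -3/25; 0 0 1]
T4·…·T1 = [-36/325 323/325 -79/25; 323/325 36/325 -3/25; 0 0 1]
T5·…·T1 = [-36/325 323/325 -104/25; 323/325 36/325 -78/25; 0 0 1]
T6·…·T1 = [-36/325 323/325 -79/25; 323/325 36/325 72/25; 0 0 1]

T = [-36/325 323/325 -79/25; 323/325 36/325 72/25; 0 0 1]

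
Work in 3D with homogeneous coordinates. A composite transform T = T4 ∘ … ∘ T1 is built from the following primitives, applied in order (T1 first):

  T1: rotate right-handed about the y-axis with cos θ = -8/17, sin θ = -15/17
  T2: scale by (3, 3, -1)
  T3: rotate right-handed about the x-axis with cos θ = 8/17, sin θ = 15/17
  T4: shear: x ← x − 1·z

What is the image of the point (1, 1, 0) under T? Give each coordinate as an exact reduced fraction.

T(p) = (-1053/289, 633/289, 645/289)

T1 rotate right-handed about the y-axis with cos θ = -8/17, sin θ = -15/17: (1, 1, 0) → (-8/17, 1, 15/17)
T2 scale by (3, 3, -1): (-8/17, 1, 15/17) → (-24/17, 3, -15/17)
T3 rotate right-handed about the x-axis with cos θ = 8/17, sin θ = 15/17: (-24/17, 3, -15/17) → (-24/17, 633/289, 645/289)
T4 shear: x ← x − 1·z: (-24/17, 633/289, 645/289) → (-1053/289, 633/289, 645/289)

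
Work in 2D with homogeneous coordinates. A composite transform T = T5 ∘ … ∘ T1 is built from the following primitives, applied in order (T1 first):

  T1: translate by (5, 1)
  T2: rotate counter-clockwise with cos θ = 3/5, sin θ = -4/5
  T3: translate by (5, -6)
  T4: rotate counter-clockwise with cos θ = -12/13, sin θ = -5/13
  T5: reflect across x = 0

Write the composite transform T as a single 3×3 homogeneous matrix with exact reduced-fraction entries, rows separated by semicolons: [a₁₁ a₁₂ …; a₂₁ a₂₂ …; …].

T1 = [1 0 5; 0 1 1; 0 0 1]
T2·T1 = [3/5 4/5 19/5; -4/5 3/5 -17/5; 0 0 1]
T3·…·T1 = [3/5 4/5 44/5; -4/5 3/5 -47/5; 0 0 1]
T4·…·T1 = [-56/65 -33/65 -763/65; 33/65 -56/65 344/65; 0 0 1]
T5·…·T1 = [56/65 33/65 763/65; 33/65 -56/65 344/65; 0 0 1]

T = [56/65 33/65 763/65; 33/65 -56/65 344/65; 0 0 1]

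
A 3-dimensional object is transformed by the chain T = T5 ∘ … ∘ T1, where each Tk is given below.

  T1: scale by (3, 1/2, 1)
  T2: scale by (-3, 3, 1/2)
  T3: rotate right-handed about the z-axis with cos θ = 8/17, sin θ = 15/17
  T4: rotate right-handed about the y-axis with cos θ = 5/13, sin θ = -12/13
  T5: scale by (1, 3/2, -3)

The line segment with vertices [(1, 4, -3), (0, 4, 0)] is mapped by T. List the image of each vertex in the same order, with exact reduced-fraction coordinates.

image vertices: (-504/221, -261/34, 12429/442), (-450/221, 72/17, 3240/221)

T1 scale by (3, 1/2, 1): (1, 4, -3) → (3, 2, -3); (0, 4, 0) → (0, 2, 0)
T2 scale by (-3, 3, 1/2): (3, 2, -3) → (-9, 6, -3/2); (0, 2, 0) → (0, 6, 0)
T3 rotate right-handed about the z-axis with cos θ = 8/17, sin θ = 15/17: (-9, 6, -3/2) → (-162/17, -87/17, -3/2); (0, 6, 0) → (-90/17, 48/17, 0)
T4 rotate right-handed about the y-axis with cos θ = 5/13, sin θ = -12/13: (-162/17, -87/17, -3/2) → (-504/221, -87/17, -4143/442); (-90/17, 48/17, 0) → (-450/221, 48/17, -1080/221)
T5 scale by (1, 3/2, -3): (-504/221, -87/17, -4143/442) → (-504/221, -261/34, 12429/442); (-450/221, 48/17, -1080/221) → (-450/221, 72/17, 3240/221)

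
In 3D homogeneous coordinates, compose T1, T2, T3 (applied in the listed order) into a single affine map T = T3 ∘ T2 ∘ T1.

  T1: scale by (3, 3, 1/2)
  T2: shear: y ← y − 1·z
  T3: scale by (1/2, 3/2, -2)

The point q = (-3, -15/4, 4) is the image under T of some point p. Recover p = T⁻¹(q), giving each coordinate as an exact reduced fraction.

T1 = [3 0 0 0; 0 3 0 0; 0 0 1/2 0; 0 0 0 1]
T2·T1 = [3 0 0 0; 0 3 -1/2 0; 0 0 1/2 0; 0 0 0 1]
T3·…·T1 = [3/2 0 0 0; 0 9/2 -3/4 0; 0 0 -1 0; 0 0 0 1]
det M = -27/4; M⁻¹ = [2/3 0 0 0; 0 2/9 -1/6 0; 0 0 -1 0; 0 0 0 1]
M⁻¹ · (-3, -15/4, 4)ᵀ = (-2, -3/2, -4)ᵀ

p = (-2, -3/2, -4)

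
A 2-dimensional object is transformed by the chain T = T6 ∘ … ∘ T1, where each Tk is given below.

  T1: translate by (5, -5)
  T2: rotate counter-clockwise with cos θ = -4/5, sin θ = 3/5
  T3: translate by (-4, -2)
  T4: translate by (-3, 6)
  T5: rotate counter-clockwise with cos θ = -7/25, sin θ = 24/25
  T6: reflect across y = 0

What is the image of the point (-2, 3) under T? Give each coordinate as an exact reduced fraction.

T(p) = (-601/125, 1243/125)

T1 translate by (5, -5): (-2, 3) → (3, -2)
T2 rotate counter-clockwise with cos θ = -4/5, sin θ = 3/5: (3, -2) → (-6/5, 17/5)
T3 translate by (-4, -2): (-6/5, 17/5) → (-26/5, 7/5)
T4 translate by (-3, 6): (-26/5, 7/5) → (-41/5, 37/5)
T5 rotate counter-clockwise with cos θ = -7/25, sin θ = 24/25: (-41/5, 37/5) → (-601/125, -1243/125)
T6 reflect across y = 0: (-601/125, -1243/125) → (-601/125, 1243/125)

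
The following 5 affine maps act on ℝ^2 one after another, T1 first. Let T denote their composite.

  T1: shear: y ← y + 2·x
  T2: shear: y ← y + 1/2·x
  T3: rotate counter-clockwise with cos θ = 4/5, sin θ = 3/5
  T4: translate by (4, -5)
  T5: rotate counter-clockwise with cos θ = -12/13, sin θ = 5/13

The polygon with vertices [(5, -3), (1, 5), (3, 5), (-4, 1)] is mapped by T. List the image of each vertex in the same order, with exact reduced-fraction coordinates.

T1 shear: y ← y + 2·x: (5, -3) → (5, 7); (1, 5) → (1, 7); (3, 5) → (3, 11); (-4, 1) → (-4, -7)
T2 shear: y ← y + 1/2·x: (5, 7) → (5, 19/2); (1, 7) → (1, 15/2); (3, 11) → (3, 25/2); (-4, -7) → (-4, -9)
T3 rotate counter-clockwise with cos θ = 4/5, sin θ = 3/5: (5, 19/2) → (-17/10, 53/5); (1, 15/2) → (-37/10, 33/5); (3, 25/2) → (-51/10, 59/5); (-4, -9) → (11/5, -48/5)
T4 translate by (4, -5): (-17/10, 53/5) → (23/10, 28/5); (-37/10, 33/5) → (3/10, 8/5); (-51/10, 59/5) → (-11/10, 34/5); (11/5, -48/5) → (31/5, -73/5)
T5 rotate counter-clockwise with cos θ = -12/13, sin θ = 5/13: (23/10, 28/5) → (-278/65, -557/130); (3/10, 8/5) → (-58/65, -177/130); (-11/10, 34/5) → (-8/5, -67/10); (31/5, -73/5) → (-7/65, 1031/65)

image vertices: (-278/65, -557/130), (-58/65, -177/130), (-8/5, -67/10), (-7/65, 1031/65)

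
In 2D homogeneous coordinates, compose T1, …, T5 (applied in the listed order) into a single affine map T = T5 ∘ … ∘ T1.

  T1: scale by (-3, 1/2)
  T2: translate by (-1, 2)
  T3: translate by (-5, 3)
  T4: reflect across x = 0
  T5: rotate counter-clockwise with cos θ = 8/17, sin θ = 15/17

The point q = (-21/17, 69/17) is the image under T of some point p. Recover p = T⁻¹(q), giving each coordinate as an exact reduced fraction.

T1 = [-3 0 0; 0 1/2 0; 0 0 1]
T2·T1 = [-3 0 -1; 0 1/2 2; 0 0 1]
T3·…·T1 = [-3 0 -6; 0 1/2 5; 0 0 1]
T4·…·T1 = [3 0 6; 0 1/2 5; 0 0 1]
T5·…·T1 = [24/17 -15/34 -27/17; 45/17 4/17 130/17; 0 0 1]
det M = 3/2; M⁻¹ = [8/51 5/17 -2; -30/17 16/17 -10; 0 0 1]
M⁻¹ · (-21/17, 69/17)ᵀ = (-1, -4)ᵀ

p = (-1, -4)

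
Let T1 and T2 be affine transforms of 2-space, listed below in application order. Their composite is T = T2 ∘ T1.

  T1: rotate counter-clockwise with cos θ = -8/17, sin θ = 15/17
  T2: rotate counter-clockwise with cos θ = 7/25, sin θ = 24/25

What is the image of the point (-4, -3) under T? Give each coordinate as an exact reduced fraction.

T1 rotate counter-clockwise with cos θ = -8/17, sin θ = 15/17: (-4, -3) → (77/17, -36/17)
T2 rotate counter-clockwise with cos θ = 7/25, sin θ = 24/25: (77/17, -36/17) → (1403/425, 1596/425)

T(p) = (1403/425, 1596/425)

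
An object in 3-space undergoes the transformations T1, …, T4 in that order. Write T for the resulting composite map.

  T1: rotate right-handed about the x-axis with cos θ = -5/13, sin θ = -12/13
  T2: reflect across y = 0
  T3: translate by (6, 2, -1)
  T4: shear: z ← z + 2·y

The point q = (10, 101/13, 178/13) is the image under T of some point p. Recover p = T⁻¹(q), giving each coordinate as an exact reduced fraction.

p = (4, 3, -5)

T1 = [1 0 0 0; 0 -5/13 12/13 0; 0 -12/13 -5/13 0; 0 0 0 1]
T2·T1 = [1 0 0 0; 0 5/13 -12/13 0; 0 -12/13 -5/13 0; 0 0 0 1]
T3·…·T1 = [1 0 0 6; 0 5/13 -12/13 2; 0 -12/13 -5/13 -1; 0 0 0 1]
T4·…·T1 = [1 0 0 6; 0 5/13 -12/13 2; 0 -2/13 -29/13 3; 0 0 0 1]
det M = -1; M⁻¹ = [1 0 0 -6; 0 29/13 -12/13 -22/13; 0 -2/13 -5/13 19/13; 0 0 0 1]
M⁻¹ · (10, 101/13, 178/13)ᵀ = (4, 3, -5)ᵀ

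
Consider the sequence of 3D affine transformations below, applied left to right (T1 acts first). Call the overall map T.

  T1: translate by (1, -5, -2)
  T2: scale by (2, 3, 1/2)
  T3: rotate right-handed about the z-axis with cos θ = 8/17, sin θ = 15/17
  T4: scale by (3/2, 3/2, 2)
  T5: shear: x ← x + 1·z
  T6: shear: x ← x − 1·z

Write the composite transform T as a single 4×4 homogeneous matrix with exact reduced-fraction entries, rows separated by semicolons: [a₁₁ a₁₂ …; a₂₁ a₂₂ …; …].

T1 = [1 0 0 1; 0 1 0 -5; 0 0 1 -2; 0 0 0 1]
T2·T1 = [2 0 0 2; 0 3 0 -15; 0 0 1/2 -1; 0 0 0 1]
T3·…·T1 = [16/17 -45/17 0 241/17; 30/17 24/17 0 -90/17; 0 0 1/2 -1; 0 0 0 1]
T4·…·T1 = [24/17 -135/34 0 723/34; 45/17 36/17 0 -135/17; 0 0 1 -2; 0 0 0 1]
T5·…·T1 = [24/17 -135/34 1 655/34; 45/17 36/17 0 -135/17; 0 0 1 -2; 0 0 0 1]
T6·…·T1 = [24/17 -135/34 0 723/34; 45/17 36/17 0 -135/17; 0 0 1 -2; 0 0 0 1]

T = [24/17 -135/34 0 723/34; 45/17 36/17 0 -135/17; 0 0 1 -2; 0 0 0 1]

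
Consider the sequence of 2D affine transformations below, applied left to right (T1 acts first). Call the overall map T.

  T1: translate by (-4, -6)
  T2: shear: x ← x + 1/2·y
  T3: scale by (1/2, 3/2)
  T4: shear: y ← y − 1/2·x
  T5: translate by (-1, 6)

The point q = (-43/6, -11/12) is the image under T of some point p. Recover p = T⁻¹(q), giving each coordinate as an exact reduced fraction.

T1 = [1 0 -4; 0 1 -6; 0 0 1]
T2·T1 = [1 1/2 -7; 0 1 -6; 0 0 1]
T3·…·T1 = [1/2 1/4 -7/2; 0 3/2 -9; 0 0 1]
T4·…·T1 = [1/2 1/4 -7/2; -1/4 11/8 -29/4; 0 0 1]
T5·…·T1 = [1/2 1/4 -9/2; -1/4 11/8 -5/4; 0 0 1]
det M = 3/4; M⁻¹ = [11/6 -1/3 47/6; 1/3 2/3 7/3; 0 0 1]
M⁻¹ · (-43/6, -11/12)ᵀ = (-5, -2/3)ᵀ

p = (-5, -2/3)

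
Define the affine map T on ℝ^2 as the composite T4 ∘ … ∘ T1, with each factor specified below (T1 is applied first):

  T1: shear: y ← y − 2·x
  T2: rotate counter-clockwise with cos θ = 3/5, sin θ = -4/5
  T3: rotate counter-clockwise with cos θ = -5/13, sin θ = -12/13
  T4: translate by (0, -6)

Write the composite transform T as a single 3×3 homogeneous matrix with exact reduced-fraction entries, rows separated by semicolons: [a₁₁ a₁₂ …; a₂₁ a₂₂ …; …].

T1 = [1 0 0; -2 1 0; 0 0 1]
T2·T1 = [-1 4/5 0; -2 3/5 0; 0 0 1]
T3·…·T1 = [-19/13 16/65 0; 22/13 -63/65 0; 0 0 1]
T4·…·T1 = [-19/13 16/65 0; 22/13 -63/65 -6; 0 0 1]

T = [-19/13 16/65 0; 22/13 -63/65 -6; 0 0 1]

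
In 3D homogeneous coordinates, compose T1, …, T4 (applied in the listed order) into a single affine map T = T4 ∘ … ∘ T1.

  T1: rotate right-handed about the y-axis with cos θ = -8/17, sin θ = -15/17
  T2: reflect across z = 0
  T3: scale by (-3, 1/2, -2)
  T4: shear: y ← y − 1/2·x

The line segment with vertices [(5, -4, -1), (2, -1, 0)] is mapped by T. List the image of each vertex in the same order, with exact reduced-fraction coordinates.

image vertices: (75/17, -143/34, 166/17), (48/17, -65/34, 60/17)

T1 rotate right-handed about the y-axis with cos θ = -8/17, sin θ = -15/17: (5, -4, -1) → (-25/17, -4, 83/17); (2, -1, 0) → (-16/17, -1, 30/17)
T2 reflect across z = 0: (-25/17, -4, 83/17) → (-25/17, -4, -83/17); (-16/17, -1, 30/17) → (-16/17, -1, -30/17)
T3 scale by (-3, 1/2, -2): (-25/17, -4, -83/17) → (75/17, -2, 166/17); (-16/17, -1, -30/17) → (48/17, -1/2, 60/17)
T4 shear: y ← y − 1/2·x: (75/17, -2, 166/17) → (75/17, -143/34, 166/17); (48/17, -1/2, 60/17) → (48/17, -65/34, 60/17)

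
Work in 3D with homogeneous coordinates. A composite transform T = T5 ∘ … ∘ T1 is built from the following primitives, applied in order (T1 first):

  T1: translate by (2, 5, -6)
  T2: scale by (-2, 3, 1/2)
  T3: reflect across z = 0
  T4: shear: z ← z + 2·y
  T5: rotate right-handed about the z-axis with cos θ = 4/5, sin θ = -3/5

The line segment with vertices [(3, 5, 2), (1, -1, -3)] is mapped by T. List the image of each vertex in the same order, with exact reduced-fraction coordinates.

T1 translate by (2, 5, -6): (3, 5, 2) → (5, 10, -4); (1, -1, -3) → (3, 4, -9)
T2 scale by (-2, 3, 1/2): (5, 10, -4) → (-10, 30, -2); (3, 4, -9) → (-6, 12, -9/2)
T3 reflect across z = 0: (-10, 30, -2) → (-10, 30, 2); (-6, 12, -9/2) → (-6, 12, 9/2)
T4 shear: z ← z + 2·y: (-10, 30, 2) → (-10, 30, 62); (-6, 12, 9/2) → (-6, 12, 57/2)
T5 rotate right-handed about the z-axis with cos θ = 4/5, sin θ = -3/5: (-10, 30, 62) → (10, 30, 62); (-6, 12, 57/2) → (12/5, 66/5, 57/2)

image vertices: (10, 30, 62), (12/5, 66/5, 57/2)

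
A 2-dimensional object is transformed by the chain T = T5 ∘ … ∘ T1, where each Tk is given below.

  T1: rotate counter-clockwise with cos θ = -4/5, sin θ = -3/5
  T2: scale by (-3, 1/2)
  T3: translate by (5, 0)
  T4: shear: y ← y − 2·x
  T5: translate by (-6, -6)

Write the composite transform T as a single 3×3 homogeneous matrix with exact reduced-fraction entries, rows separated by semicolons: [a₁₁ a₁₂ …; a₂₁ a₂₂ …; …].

T = [12/5 -9/5 -1; -51/10 16/5 -16; 0 0 1]

T1 = [-4/5 3/5 0; -3/5 -4/5 0; 0 0 1]
T2·T1 = [12/5 -9/5 0; -3/10 -2/5 0; 0 0 1]
T3·…·T1 = [12/5 -9/5 5; -3/10 -2/5 0; 0 0 1]
T4·…·T1 = [12/5 -9/5 5; -51/10 16/5 -10; 0 0 1]
T5·…·T1 = [12/5 -9/5 -1; -51/10 16/5 -16; 0 0 1]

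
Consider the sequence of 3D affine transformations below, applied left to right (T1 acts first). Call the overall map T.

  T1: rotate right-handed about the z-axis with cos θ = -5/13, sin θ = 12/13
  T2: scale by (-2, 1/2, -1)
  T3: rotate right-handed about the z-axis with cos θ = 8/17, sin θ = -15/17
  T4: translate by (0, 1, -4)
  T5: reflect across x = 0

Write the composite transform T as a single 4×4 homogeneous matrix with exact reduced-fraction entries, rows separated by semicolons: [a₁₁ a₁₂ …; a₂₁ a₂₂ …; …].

T = [-10/13 -309/442 0 0; -6/13 -380/221 0 1; 0 0 -1 -4; 0 0 0 1]

T1 = [-5/13 -12/13 0 0; 12/13 -5/13 0 0; 0 0 1 0; 0 0 0 1]
T2·T1 = [10/13 24/13 0 0; 6/13 -5/26 0 0; 0 0 -1 0; 0 0 0 1]
T3·…·T1 = [10/13 309/442 0 0; -6/13 -380/221 0 0; 0 0 -1 0; 0 0 0 1]
T4·…·T1 = [10/13 309/442 0 0; -6/13 -380/221 0 1; 0 0 -1 -4; 0 0 0 1]
T5·…·T1 = [-10/13 -309/442 0 0; -6/13 -380/221 0 1; 0 0 -1 -4; 0 0 0 1]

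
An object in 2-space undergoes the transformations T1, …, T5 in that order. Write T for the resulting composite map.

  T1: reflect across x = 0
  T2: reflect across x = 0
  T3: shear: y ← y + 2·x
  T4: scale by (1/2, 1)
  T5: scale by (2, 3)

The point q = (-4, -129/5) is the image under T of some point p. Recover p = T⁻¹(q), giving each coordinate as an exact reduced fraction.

T1 = [-1 0 0; 0 1 0; 0 0 1]
T2·T1 = [1 0 0; 0 1 0; 0 0 1]
T3·…·T1 = [1 0 0; 2 1 0; 0 0 1]
T4·…·T1 = [1/2 0 0; 2 1 0; 0 0 1]
T5·…·T1 = [1 0 0; 6 3 0; 0 0 1]
det M = 3; M⁻¹ = [1 0 0; -2 1/3 0; 0 0 1]
M⁻¹ · (-4, -129/5)ᵀ = (-4, -3/5)ᵀ

p = (-4, -3/5)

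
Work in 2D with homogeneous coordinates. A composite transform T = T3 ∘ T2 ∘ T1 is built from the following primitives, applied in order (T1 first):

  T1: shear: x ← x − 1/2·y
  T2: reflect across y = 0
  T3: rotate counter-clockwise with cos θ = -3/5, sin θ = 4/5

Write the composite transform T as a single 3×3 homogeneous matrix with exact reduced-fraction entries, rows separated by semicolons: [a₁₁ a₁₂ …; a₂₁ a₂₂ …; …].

T1 = [1 -1/2 0; 0 1 0; 0 0 1]
T2·T1 = [1 -1/2 0; 0 -1 0; 0 0 1]
T3·…·T1 = [-3/5 11/10 0; 4/5 1/5 0; 0 0 1]

T = [-3/5 11/10 0; 4/5 1/5 0; 0 0 1]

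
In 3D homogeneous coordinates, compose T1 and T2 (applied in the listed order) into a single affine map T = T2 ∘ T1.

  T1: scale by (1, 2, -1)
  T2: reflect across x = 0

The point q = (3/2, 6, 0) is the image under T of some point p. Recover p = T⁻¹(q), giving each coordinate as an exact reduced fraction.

p = (-3/2, 3, 0)

T1 = [1 0 0 0; 0 2 0 0; 0 0 -1 0; 0 0 0 1]
T2·T1 = [-1 0 0 0; 0 2 0 0; 0 0 -1 0; 0 0 0 1]
det M = 2; M⁻¹ = [-1 0 0 0; 0 1/2 0 0; 0 0 -1 0; 0 0 0 1]
M⁻¹ · (3/2, 6, 0)ᵀ = (-3/2, 3, 0)ᵀ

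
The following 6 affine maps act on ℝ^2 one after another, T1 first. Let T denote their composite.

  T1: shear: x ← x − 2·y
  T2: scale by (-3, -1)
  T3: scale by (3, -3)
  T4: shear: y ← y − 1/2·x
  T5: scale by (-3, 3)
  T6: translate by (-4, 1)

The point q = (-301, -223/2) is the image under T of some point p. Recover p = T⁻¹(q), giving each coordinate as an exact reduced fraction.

T1 = [1 -2 0; 0 1 0; 0 0 1]
T2·T1 = [-3 6 0; 0 -1 0; 0 0 1]
T3·…·T1 = [-9 18 0; 0 3 0; 0 0 1]
T4·…·T1 = [-9 18 0; 9/2 -6 0; 0 0 1]
T5·…·T1 = [27 -54 0; 27/2 -18 0; 0 0 1]
T6·…·T1 = [27 -54 -4; 27/2 -18 1; 0 0 1]
det M = 243; M⁻¹ = [-2/27 2/9 -14/27; -1/18 1/9 -1/3; 0 0 1]
M⁻¹ · (-301, -223/2)ᵀ = (-3, 4)ᵀ

p = (-3, 4)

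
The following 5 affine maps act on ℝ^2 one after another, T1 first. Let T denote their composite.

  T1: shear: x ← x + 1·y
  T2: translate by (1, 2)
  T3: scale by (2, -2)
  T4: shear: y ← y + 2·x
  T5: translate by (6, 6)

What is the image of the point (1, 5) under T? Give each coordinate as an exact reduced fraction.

T1 shear: x ← x + 1·y: (1, 5) → (6, 5)
T2 translate by (1, 2): (6, 5) → (7, 7)
T3 scale by (2, -2): (7, 7) → (14, -14)
T4 shear: y ← y + 2·x: (14, -14) → (14, 14)
T5 translate by (6, 6): (14, 14) → (20, 20)

T(p) = (20, 20)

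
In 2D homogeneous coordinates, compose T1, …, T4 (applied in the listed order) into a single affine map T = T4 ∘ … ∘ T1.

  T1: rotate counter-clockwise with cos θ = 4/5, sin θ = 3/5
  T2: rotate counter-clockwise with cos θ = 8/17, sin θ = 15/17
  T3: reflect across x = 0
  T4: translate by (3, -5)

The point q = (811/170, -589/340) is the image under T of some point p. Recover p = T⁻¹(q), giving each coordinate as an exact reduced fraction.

p = (7/2, 5/4)

T1 = [4/5 -3/5 0; 3/5 4/5 0; 0 0 1]
T2·T1 = [-13/85 -84/85 0; 84/85 -13/85 0; 0 0 1]
T3·…·T1 = [13/85 84/85 0; 84/85 -13/85 0; 0 0 1]
T4·…·T1 = [13/85 84/85 3; 84/85 -13/85 -5; 0 0 1]
det M = -1; M⁻¹ = [13/85 84/85 381/85; 84/85 -13/85 -317/85; 0 0 1]
M⁻¹ · (811/170, -589/340)ᵀ = (7/2, 5/4)ᵀ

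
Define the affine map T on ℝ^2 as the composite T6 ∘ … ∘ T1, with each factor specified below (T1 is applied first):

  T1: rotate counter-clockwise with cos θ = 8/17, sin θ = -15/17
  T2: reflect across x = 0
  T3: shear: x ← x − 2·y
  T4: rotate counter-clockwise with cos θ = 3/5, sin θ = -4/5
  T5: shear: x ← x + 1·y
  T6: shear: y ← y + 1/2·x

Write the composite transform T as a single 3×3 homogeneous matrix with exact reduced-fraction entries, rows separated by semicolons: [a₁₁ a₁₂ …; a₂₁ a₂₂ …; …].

T = [-127/85 87/85 0; -393/170 383/170 0; 0 0 1]

T1 = [8/17 15/17 0; -15/17 8/17 0; 0 0 1]
T2·T1 = [-8/17 -15/17 0; -15/17 8/17 0; 0 0 1]
T3·…·T1 = [22/17 -31/17 0; -15/17 8/17 0; 0 0 1]
T4·…·T1 = [6/85 -61/85 0; -133/85 148/85 0; 0 0 1]
T5·…·T1 = [-127/85 87/85 0; -133/85 148/85 0; 0 0 1]
T6·…·T1 = [-127/85 87/85 0; -393/170 383/170 0; 0 0 1]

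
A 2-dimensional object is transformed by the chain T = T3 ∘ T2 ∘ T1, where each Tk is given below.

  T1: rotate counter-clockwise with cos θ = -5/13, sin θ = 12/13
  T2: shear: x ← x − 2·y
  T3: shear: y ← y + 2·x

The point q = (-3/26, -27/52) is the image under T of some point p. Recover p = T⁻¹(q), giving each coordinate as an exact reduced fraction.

p = (0, 3/4)

T1 = [-5/13 -12/13 0; 12/13 -5/13 0; 0 0 1]
T2·T1 = [-29/13 -2/13 0; 12/13 -5/13 0; 0 0 1]
T3·…·T1 = [-29/13 -2/13 0; -46/13 -9/13 0; 0 0 1]
det M = 1; M⁻¹ = [-9/13 2/13 0; 46/13 -29/13 0; 0 0 1]
M⁻¹ · (-3/26, -27/52)ᵀ = (0, 3/4)ᵀ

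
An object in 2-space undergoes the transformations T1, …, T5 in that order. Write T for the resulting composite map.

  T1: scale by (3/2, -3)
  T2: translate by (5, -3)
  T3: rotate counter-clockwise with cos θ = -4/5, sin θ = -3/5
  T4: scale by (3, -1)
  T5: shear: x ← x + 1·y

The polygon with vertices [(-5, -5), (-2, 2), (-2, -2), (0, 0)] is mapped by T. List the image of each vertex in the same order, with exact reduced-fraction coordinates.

image vertices: (357/10, 81/10), (-27, -6), (21/5, 18/5), (-84/5, 3/5)

T1 scale by (3/2, -3): (-5, -5) → (-15/2, 15); (-2, 2) → (-3, -6); (-2, -2) → (-3, 6); (0, 0) → (0, 0)
T2 translate by (5, -3): (-15/2, 15) → (-5/2, 12); (-3, -6) → (2, -9); (-3, 6) → (2, 3); (0, 0) → (5, -3)
T3 rotate counter-clockwise with cos θ = -4/5, sin θ = -3/5: (-5/2, 12) → (46/5, -81/10); (2, -9) → (-7, 6); (2, 3) → (1/5, -18/5); (5, -3) → (-29/5, -3/5)
T4 scale by (3, -1): (46/5, -81/10) → (138/5, 81/10); (-7, 6) → (-21, -6); (1/5, -18/5) → (3/5, 18/5); (-29/5, -3/5) → (-87/5, 3/5)
T5 shear: x ← x + 1·y: (138/5, 81/10) → (357/10, 81/10); (-21, -6) → (-27, -6); (3/5, 18/5) → (21/5, 18/5); (-87/5, 3/5) → (-84/5, 3/5)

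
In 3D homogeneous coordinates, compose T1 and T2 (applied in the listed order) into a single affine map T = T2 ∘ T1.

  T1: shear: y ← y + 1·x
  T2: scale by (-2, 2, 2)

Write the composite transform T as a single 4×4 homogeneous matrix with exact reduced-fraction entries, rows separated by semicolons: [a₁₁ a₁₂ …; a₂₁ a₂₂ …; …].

T1 = [1 0 0 0; 1 1 0 0; 0 0 1 0; 0 0 0 1]
T2·T1 = [-2 0 0 0; 2 2 0 0; 0 0 2 0; 0 0 0 1]

T = [-2 0 0 0; 2 2 0 0; 0 0 2 0; 0 0 0 1]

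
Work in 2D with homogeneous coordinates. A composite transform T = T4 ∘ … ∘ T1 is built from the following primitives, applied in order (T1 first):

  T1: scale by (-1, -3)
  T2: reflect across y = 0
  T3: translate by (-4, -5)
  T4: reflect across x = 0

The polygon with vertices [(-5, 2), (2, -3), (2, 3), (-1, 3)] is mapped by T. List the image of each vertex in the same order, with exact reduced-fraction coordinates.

image vertices: (-1, 1), (6, -14), (6, 4), (3, 4)

T1 scale by (-1, -3): (-5, 2) → (5, -6); (2, -3) → (-2, 9); (2, 3) → (-2, -9); (-1, 3) → (1, -9)
T2 reflect across y = 0: (5, -6) → (5, 6); (-2, 9) → (-2, -9); (-2, -9) → (-2, 9); (1, -9) → (1, 9)
T3 translate by (-4, -5): (5, 6) → (1, 1); (-2, -9) → (-6, -14); (-2, 9) → (-6, 4); (1, 9) → (-3, 4)
T4 reflect across x = 0: (1, 1) → (-1, 1); (-6, -14) → (6, -14); (-6, 4) → (6, 4); (-3, 4) → (3, 4)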